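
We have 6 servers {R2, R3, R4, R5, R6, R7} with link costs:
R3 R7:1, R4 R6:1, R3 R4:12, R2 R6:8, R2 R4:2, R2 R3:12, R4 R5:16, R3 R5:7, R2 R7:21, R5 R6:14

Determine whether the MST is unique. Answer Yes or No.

Sort edges by weight, then run Kruskal:
R3 R7 (1): add — endpoints in different components.
R4 R6 (1): add — endpoints in different components.
R2 R4 (2): add — endpoints in different components.
R3 R5 (7): add — endpoints in different components.
R2 R6 (8): skip — R6 and R2 already connected.
R2 R3 (12): add — endpoints in different components.
Non-tree edge R3 R4 has weight 12, equal to the heaviest edge on its tree cycle — swapping gives another MST of the same weight. Not unique.

No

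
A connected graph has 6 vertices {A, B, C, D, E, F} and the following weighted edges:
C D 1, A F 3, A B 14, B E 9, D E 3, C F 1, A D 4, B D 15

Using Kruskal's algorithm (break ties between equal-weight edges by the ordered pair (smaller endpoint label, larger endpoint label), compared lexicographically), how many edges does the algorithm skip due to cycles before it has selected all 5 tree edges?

1

Sort edges by weight, then run Kruskal:
C D (1): add — endpoints in different components.
C F (1): add — endpoints in different components.
A F (3): add — endpoints in different components.
D E (3): add — endpoints in different components.
A D (4): skip — A and D already connected.
B E (9): add — endpoints in different components.
Edges rejected before the tree was complete: 1.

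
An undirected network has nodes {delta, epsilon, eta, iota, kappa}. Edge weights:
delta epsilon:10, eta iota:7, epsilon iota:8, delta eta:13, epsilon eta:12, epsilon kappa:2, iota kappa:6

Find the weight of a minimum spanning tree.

25

Prim's algorithm from delta:
Step 1: frontier [delta epsilon 10, delta eta 13] → take delta epsilon (10); add epsilon.
Step 2: frontier [delta eta 13, epsilon kappa 2, epsilon iota 8, epsilon eta 12] → take epsilon kappa (2); add kappa.
Step 3: frontier [delta eta 13, epsilon iota 8, epsilon eta 12, iota kappa 6] → take iota kappa (6); add iota.
Step 4: frontier [delta eta 13, epsilon eta 12, eta iota 7] → take eta iota (7); add eta.
MST edges: delta epsilon, epsilon kappa, iota kappa, eta iota; total weight 10+2+6+7 = 25.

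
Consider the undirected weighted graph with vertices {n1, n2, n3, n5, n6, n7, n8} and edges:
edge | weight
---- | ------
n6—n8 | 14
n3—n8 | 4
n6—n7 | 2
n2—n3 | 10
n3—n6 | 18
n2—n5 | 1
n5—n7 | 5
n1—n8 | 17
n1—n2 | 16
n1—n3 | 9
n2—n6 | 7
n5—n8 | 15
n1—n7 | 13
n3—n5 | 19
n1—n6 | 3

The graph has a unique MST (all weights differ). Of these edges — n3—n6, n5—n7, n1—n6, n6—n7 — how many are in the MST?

Kruskal: consider edges lightest-first.
n2—n5 (1): add — endpoints in different components.
n6—n7 (2): add — endpoints in different components.
n1—n6 (3): add — endpoints in different components.
n3—n8 (4): add — endpoints in different components.
n5—n7 (5): add — endpoints in different components.
n2—n6 (7): skip — n2 and n6 already connected.
n1—n3 (9): add — endpoints in different components.
MST edge set: {n2—n5, n6—n7, n1—n6, n3—n8, n5—n7, n1—n3}.
Of the listed edges, {n5—n7, n1—n6, n6—n7} are in the MST → 3.

3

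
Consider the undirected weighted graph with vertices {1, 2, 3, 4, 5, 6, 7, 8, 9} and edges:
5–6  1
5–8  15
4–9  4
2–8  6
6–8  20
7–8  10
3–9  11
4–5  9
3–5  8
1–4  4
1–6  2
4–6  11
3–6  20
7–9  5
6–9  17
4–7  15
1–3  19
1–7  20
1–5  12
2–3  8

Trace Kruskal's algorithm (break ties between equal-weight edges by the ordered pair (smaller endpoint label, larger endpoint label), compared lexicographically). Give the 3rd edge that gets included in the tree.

Kruskal's algorithm — process edges by increasing weight (ties by edge label):
5–6 (1): add — endpoints in different components.
1–6 (2): add — endpoints in different components.
1–4 (4): add — endpoints in different components.
4–9 (4): add — endpoints in different components.
7–9 (5): add — endpoints in different components.
2–8 (6): add — endpoints in different components.
2–3 (8): add — endpoints in different components.
3–5 (8): add — endpoints in different components.
The 3rd edge added is 1–4.

1-4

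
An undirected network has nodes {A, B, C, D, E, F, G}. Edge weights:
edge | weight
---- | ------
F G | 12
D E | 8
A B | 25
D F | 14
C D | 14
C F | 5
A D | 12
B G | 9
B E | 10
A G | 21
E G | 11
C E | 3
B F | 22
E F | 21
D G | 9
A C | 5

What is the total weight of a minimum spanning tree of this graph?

Kruskal: consider edges lightest-first.
C E (3): add — endpoints in different components.
A C (5): add — endpoints in different components.
C F (5): add — endpoints in different components.
D E (8): add — endpoints in different components.
B G (9): add — endpoints in different components.
D G (9): add — endpoints in different components.
MST edges: C E, A C, C F, D E, B G, D G; total weight 3+5+5+8+9+9 = 39.

39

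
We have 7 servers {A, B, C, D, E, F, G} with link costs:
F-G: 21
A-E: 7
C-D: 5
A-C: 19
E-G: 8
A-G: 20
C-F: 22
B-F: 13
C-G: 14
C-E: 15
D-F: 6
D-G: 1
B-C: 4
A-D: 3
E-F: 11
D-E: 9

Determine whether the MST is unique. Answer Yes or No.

Yes

Kruskal's algorithm — process edges by increasing weight (ties by edge label):
D-G (1): add — endpoints in different components.
A-D (3): add — endpoints in different components.
B-C (4): add — endpoints in different components.
C-D (5): add — endpoints in different components.
D-F (6): add — endpoints in different components.
A-E (7): add — endpoints in different components.
Every non-tree edge has weight strictly greater than the heaviest edge on the tree path between its endpoints, so the MST is unique.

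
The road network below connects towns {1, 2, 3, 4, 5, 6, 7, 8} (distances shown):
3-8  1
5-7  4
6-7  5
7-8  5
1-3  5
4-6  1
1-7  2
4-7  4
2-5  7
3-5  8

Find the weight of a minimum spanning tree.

24

Kruskal's algorithm — process edges by increasing weight (ties by edge label):
3-8 (1): add — endpoints in different components.
4-6 (1): add — endpoints in different components.
1-7 (2): add — endpoints in different components.
4-7 (4): add — endpoints in different components.
5-7 (4): add — endpoints in different components.
1-3 (5): add — endpoints in different components.
6-7 (5): skip — 6 and 7 already connected.
7-8 (5): skip — 7 and 8 already connected.
2-5 (7): add — endpoints in different components.
MST edges: 3-8, 4-6, 1-7, 4-7, 5-7, 1-3, 2-5; total weight 1+1+2+4+4+5+7 = 24.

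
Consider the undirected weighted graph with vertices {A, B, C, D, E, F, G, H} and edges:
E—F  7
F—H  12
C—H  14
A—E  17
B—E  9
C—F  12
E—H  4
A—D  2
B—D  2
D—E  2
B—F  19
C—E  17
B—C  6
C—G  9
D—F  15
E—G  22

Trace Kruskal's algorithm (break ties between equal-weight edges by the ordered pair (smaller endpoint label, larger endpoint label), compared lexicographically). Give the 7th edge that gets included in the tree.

Sort edges by weight, then run Kruskal:
A—D (2): add — endpoints in different components.
B—D (2): add — endpoints in different components.
D—E (2): add — endpoints in different components.
E—H (4): add — endpoints in different components.
B—C (6): add — endpoints in different components.
E—F (7): add — endpoints in different components.
B—E (9): skip — B and E already connected.
C—G (9): add — endpoints in different components.
The 7th edge added is C—G.

C-G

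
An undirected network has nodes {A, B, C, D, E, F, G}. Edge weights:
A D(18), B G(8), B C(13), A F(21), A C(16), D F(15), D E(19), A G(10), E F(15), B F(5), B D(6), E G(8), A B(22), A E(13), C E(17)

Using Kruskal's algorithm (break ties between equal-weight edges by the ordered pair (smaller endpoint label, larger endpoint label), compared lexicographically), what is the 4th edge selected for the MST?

Kruskal: consider edges lightest-first.
B F (5): add. Components now {A} {B,F} {C} {D} {E} {G}
B D (6): add. Components now {A} {B,D,F} {C} {E} {G}
B G (8): add. Components now {A} {B,D,F,G} {C} {E}
E G (8): add. Components now {A} {B,D,E,F,G} {C}
A G (10): add. Components now {A,B,D,E,F,G} {C}
A E (13): skip — A and E already connected.
B C (13): add. Components now {A,B,C,D,E,F,G}
The 4th edge added is E G.

E-G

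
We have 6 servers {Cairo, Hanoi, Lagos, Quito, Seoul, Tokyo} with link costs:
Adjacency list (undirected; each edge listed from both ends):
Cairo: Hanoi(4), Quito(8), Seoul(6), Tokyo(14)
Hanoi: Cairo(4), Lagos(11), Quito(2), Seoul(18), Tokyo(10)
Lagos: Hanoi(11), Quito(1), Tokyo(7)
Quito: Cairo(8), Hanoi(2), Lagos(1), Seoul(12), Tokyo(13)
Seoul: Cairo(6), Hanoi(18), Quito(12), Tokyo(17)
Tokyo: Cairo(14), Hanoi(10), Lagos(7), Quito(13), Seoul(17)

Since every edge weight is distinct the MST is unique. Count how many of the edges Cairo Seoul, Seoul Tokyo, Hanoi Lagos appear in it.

Kruskal's algorithm — process edges by increasing weight (ties by edge label):
Lagos Quito (1): add — endpoints in different components.
Hanoi Quito (2): add — endpoints in different components.
Cairo Hanoi (4): add — endpoints in different components.
Cairo Seoul (6): add — endpoints in different components.
Lagos Tokyo (7): add — endpoints in different components.
MST edge set: {Lagos Quito, Hanoi Quito, Cairo Hanoi, Cairo Seoul, Lagos Tokyo}.
Of the listed edges, {Cairo Seoul} are in the MST → 1.

1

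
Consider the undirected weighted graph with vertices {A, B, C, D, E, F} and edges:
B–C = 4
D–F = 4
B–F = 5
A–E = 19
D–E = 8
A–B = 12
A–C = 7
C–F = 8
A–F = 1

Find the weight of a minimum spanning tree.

Sort edges by weight, then run Kruskal:
A–F (1): add. Components now {A,F} {B} {C} {D} {E}
B–C (4): add. Components now {A,F} {B,C} {D} {E}
D–F (4): add. Components now {A,D,F} {B,C} {E}
B–F (5): add. Components now {A,B,C,D,F} {E}
A–C (7): skip — A and C already connected.
C–F (8): skip — C and F already connected.
D–E (8): add. Components now {A,B,C,D,E,F}
MST edges: A–F, B–C, D–F, B–F, D–E; total weight 1+4+4+5+8 = 22.

22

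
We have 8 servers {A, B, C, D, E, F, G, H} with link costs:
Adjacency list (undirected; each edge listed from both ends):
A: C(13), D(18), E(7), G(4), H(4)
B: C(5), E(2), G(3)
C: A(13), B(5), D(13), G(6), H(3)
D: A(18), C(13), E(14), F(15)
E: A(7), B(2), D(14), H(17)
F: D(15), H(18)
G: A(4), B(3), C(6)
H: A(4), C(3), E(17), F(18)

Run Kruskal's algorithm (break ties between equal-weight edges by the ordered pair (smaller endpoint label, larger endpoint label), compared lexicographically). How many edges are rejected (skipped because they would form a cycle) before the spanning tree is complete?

5

Kruskal's algorithm — process edges by increasing weight (ties by edge label):
B E (2): add — endpoints in different components.
B G (3): add — endpoints in different components.
C H (3): add — endpoints in different components.
A G (4): add — endpoints in different components.
A H (4): add — endpoints in different components.
B C (5): skip — B and C already connected.
C G (6): skip — C and G already connected.
A E (7): skip — A and E already connected.
A C (13): skip — A and C already connected.
C D (13): add — endpoints in different components.
D E (14): skip — D and E already connected.
D F (15): add — endpoints in different components.
Edges rejected before the tree was complete: 5.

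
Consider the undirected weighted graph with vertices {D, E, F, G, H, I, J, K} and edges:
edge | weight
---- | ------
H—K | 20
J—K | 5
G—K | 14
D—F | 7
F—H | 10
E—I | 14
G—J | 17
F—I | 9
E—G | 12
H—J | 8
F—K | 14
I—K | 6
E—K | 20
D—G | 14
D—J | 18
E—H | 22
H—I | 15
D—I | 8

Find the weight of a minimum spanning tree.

60

Kruskal's algorithm — process edges by increasing weight (ties by edge label):
J—K (5): add — endpoints in different components.
I—K (6): add — endpoints in different components.
D—F (7): add — endpoints in different components.
D—I (8): add — endpoints in different components.
H—J (8): add — endpoints in different components.
F—I (9): skip — F and I already connected.
F—H (10): skip — F and H already connected.
E—G (12): add — endpoints in different components.
D—G (14): add — endpoints in different components.
MST edges: J—K, I—K, D—F, D—I, H—J, E—G, D—G; total weight 5+6+7+8+8+12+14 = 60.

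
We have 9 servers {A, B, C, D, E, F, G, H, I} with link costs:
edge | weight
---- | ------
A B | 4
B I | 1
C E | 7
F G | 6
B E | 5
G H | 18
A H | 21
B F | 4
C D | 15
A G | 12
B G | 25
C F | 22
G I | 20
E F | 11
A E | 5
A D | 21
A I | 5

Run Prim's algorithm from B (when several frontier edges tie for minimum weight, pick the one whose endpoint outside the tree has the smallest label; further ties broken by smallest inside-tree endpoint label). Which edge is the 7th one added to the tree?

Prim's algorithm from B:
Step 1: cheapest edge leaving the tree is B I (1); add I.
Step 2: cheapest edge leaving the tree is A B (4); add A.
Step 3: cheapest edge leaving the tree is B F (4); add F.
Step 4: cheapest edge leaving the tree is A E (5); add E.
Step 5: cheapest edge leaving the tree is F G (6); add G.
Step 6: cheapest edge leaving the tree is C E (7); add C.
Step 7: cheapest edge leaving the tree is C D (15); add D.
Step 8: cheapest edge leaving the tree is G H (18); add H.
The 7th edge added is C D.

C-D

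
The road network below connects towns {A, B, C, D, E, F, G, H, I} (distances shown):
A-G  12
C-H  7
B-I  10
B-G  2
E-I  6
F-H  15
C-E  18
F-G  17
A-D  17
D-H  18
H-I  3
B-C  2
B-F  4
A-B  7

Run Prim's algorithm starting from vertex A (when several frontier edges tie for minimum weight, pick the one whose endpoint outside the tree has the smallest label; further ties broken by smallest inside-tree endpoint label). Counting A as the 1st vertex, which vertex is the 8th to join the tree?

Prim's algorithm from A:
Step 1: frontier [A-B 7, A-G 12, A-D 17] → take A-B (7); add B.
Step 2: frontier [A-G 12, A-D 17, B-C 2, B-G 2, B-F 4, B-I 10] → take B-C (2); add C.
Step 3: frontier [A-G 12, A-D 17, B-G 2, B-F 4, B-I 10, C-H 7, C-E 18] → take B-G (2); add G.
Step 4: frontier [A-D 17, B-F 4, B-I 10, C-H 7, C-E 18, F-G 17] → take B-F (4); add F.
Step 5: frontier [A-D 17, B-I 10, C-H 7, C-E 18, F-H 15] → take C-H (7); add H.
Step 6: frontier [A-D 17, B-I 10, C-E 18, H-I 3, D-H 18] → take H-I (3); add I.
Step 7: frontier [A-D 17, C-E 18, D-H 18, E-I 6] → take E-I (6); add E.
Step 8: frontier [A-D 17, D-H 18] → take A-D (17); add D.
Vertex order: A, B, C, G, F, H, I, E, D. The 8th vertex is E.

E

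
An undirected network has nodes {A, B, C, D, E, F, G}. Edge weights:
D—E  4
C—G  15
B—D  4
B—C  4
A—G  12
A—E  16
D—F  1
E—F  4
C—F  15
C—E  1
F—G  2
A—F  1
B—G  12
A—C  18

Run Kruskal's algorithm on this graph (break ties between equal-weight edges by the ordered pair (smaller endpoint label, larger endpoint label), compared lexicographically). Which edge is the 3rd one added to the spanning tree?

Kruskal: consider edges lightest-first.
A—F (1): add. Components now {A,F} {B} {C} {D} {E} {G}
C—E (1): add. Components now {A,F} {B} {C,E} {D} {G}
D—F (1): add. Components now {A,D,F} {B} {C,E} {G}
F—G (2): add. Components now {A,D,F,G} {B} {C,E}
B—C (4): add. Components now {A,D,F,G} {B,C,E}
B—D (4): add. Components now {A,B,C,D,E,F,G}
The 3rd edge added is D—F.

D-F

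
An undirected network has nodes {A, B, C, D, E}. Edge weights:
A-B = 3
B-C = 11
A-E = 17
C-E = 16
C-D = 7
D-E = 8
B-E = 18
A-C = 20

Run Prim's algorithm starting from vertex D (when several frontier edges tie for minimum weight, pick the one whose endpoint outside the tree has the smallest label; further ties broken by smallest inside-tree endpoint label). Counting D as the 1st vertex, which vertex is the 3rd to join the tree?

Grow the tree from D using Prim:
Step 1: frontier [C-D 7, D-E 8] → take C-D (7); add C.
Step 2: frontier [B-C 11, C-E 16, A-C 20, D-E 8] → take D-E (8); add E.
Step 3: frontier [B-C 11, A-C 20, A-E 17, B-E 18] → take B-C (11); add B.
Step 4: frontier [A-B 3, A-C 20, A-E 17] → take A-B (3); add A.
Vertex order: D, C, E, B, A. The 3rd vertex is E.

E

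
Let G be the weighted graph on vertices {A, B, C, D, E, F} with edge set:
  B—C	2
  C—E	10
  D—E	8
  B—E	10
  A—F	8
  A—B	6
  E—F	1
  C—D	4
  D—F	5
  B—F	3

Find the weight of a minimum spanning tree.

Kruskal's algorithm — process edges by increasing weight (ties by edge label):
E—F (1): add. Components now {A} {B} {C} {D} {E,F}
B—C (2): add. Components now {A} {B,C} {D} {E,F}
B—F (3): add. Components now {A} {B,C,E,F} {D}
C—D (4): add. Components now {A} {B,C,D,E,F}
D—F (5): skip — D and F already connected.
A—B (6): add. Components now {A,B,C,D,E,F}
MST edges: E—F, B—C, B—F, C—D, A—B; total weight 1+2+3+4+6 = 16.

16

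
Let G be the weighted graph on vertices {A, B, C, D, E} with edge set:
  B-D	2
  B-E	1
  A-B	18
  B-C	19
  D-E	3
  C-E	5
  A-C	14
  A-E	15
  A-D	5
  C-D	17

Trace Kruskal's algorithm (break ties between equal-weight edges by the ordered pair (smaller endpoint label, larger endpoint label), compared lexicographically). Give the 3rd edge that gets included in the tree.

Kruskal: consider edges lightest-first.
B-E (1): add. Components now {A} {B,E} {C} {D}
B-D (2): add. Components now {A} {B,D,E} {C}
D-E (3): skip — D and E already connected.
A-D (5): add. Components now {A,B,D,E} {C}
C-E (5): add. Components now {A,B,C,D,E}
The 3rd edge added is A-D.

A-D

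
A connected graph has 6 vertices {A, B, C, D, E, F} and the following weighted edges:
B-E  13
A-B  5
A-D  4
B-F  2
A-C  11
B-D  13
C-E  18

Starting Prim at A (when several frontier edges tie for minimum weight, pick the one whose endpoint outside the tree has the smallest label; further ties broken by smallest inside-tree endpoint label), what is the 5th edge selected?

Prim's algorithm from A:
Step 1: frontier [A-D 4, A-B 5, A-C 11] → take A-D (4); add D.
Step 2: frontier [A-B 5, A-C 11, B-D 13] → take A-B (5); add B.
Step 3: frontier [A-C 11, B-F 2, B-E 13] → take B-F (2); add F.
Step 4: frontier [A-C 11, B-E 13] → take A-C (11); add C.
Step 5: frontier [B-E 13, C-E 18] → take B-E (13); add E.
The 5th edge added is B-E.

B-E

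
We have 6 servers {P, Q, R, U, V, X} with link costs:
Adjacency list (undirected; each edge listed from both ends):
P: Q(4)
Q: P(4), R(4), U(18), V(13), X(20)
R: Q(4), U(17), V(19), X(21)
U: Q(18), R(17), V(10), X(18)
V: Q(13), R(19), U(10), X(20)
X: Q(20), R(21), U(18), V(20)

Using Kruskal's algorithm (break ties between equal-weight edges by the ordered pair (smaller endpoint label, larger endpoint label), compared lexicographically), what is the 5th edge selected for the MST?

U-X

Kruskal's algorithm — process edges by increasing weight (ties by edge label):
P-Q (4): add — endpoints in different components.
Q-R (4): add — endpoints in different components.
U-V (10): add — endpoints in different components.
Q-V (13): add — endpoints in different components.
R-U (17): skip — R and U already connected.
Q-U (18): skip — U and Q already connected.
U-X (18): add — endpoints in different components.
The 5th edge added is U-X.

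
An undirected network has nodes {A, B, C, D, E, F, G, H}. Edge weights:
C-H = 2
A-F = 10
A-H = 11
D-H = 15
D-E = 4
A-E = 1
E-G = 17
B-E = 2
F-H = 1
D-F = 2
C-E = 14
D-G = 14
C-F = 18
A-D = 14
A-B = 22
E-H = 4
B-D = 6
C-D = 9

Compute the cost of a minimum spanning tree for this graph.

26

Kruskal: consider edges lightest-first.
A-E (1): add — endpoints in different components.
F-H (1): add — endpoints in different components.
B-E (2): add — endpoints in different components.
C-H (2): add — endpoints in different components.
D-F (2): add — endpoints in different components.
D-E (4): add — endpoints in different components.
E-H (4): skip — E and H already connected.
B-D (6): skip — B and D already connected.
C-D (9): skip — C and D already connected.
A-F (10): skip — A and F already connected.
A-H (11): skip — A and H already connected.
A-D (14): skip — A and D already connected.
C-E (14): skip — C and E already connected.
D-G (14): add — endpoints in different components.
MST edges: A-E, F-H, B-E, C-H, D-F, D-E, D-G; total weight 1+1+2+2+2+4+14 = 26.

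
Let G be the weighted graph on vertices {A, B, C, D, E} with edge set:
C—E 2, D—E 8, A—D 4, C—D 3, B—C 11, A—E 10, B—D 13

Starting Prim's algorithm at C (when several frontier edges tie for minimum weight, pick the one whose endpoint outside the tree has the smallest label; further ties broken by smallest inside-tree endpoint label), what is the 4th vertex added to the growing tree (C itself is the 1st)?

Grow the tree from C using Prim:
Step 1: frontier [C—E 2, C—D 3, B—C 11] → take C—E (2); add E.
Step 2: frontier [C—D 3, B—C 11, D—E 8, A—E 10] → take C—D (3); add D.
Step 3: frontier [B—C 11, A—D 4, B—D 13, A—E 10] → take A—D (4); add A.
Step 4: frontier [B—C 11, B—D 13] → take B—C (11); add B.
Vertex order: C, E, D, A, B. The 4th vertex is A.

A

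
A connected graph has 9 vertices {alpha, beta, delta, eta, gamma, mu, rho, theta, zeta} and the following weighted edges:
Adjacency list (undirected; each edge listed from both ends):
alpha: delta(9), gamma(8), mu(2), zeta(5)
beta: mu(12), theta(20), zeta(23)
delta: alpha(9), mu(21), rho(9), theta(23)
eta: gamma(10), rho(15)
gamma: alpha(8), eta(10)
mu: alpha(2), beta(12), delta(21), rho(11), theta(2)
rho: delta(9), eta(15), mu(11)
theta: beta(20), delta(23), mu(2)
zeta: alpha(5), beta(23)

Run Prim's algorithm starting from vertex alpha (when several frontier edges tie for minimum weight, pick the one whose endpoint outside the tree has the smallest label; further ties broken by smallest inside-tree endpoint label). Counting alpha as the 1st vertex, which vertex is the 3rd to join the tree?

theta

Prim, starting at alpha.
Step 1: frontier [alpha—mu 2, alpha—zeta 5, alpha—gamma 8, alpha—delta 9] → take alpha—mu (2); add mu.
Step 2: frontier [alpha—zeta 5, alpha—gamma 8, alpha—delta 9, mu—theta 2, mu—rho 11, beta—mu 12, delta—mu 21] → take mu—theta (2); add theta.
Step 3: frontier [alpha—zeta 5, alpha—gamma 8, alpha—delta 9, mu—rho 11, beta—mu 12, delta—mu 21, beta—theta 20, delta—theta 23] → take alpha—zeta (5); add zeta.
Step 4: frontier [alpha—gamma 8, alpha—delta 9, mu—rho 11, beta—mu 12, delta—mu 21, beta—theta 20, delta—theta 23, beta—zeta 23] → take alpha—gamma (8); add gamma.
Step 5: frontier [alpha—delta 9, eta—gamma 10, mu—rho 11, beta—mu 12, delta—mu 21, beta—theta 20, delta—theta 23, beta—zeta 23] → take alpha—delta (9); add delta.
Step 6: frontier [delta—rho 9, eta—gamma 10, mu—rho 11, beta—mu 12, beta—theta 20, beta—zeta 23] → take delta—rho (9); add rho.
Step 7: frontier [eta—gamma 10, beta—mu 12, eta—rho 15, beta—theta 20, beta—zeta 23] → take eta—gamma (10); add eta.
Step 8: frontier [beta—mu 12, beta—theta 20, beta—zeta 23] → take beta—mu (12); add beta.
Vertex order: alpha, mu, theta, zeta, gamma, delta, rho, eta, beta. The 3rd vertex is theta.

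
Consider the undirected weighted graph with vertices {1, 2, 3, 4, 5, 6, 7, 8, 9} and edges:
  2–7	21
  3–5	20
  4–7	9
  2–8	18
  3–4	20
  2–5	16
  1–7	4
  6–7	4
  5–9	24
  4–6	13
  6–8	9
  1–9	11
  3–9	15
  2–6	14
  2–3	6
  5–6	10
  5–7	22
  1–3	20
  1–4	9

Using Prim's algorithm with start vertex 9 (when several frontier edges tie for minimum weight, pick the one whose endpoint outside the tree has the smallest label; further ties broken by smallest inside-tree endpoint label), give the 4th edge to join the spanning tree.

1-4

Prim's algorithm from 9:
Step 1: cheapest edge leaving the tree is 1–9 (11); add 1.
Step 2: cheapest edge leaving the tree is 1–7 (4); add 7.
Step 3: cheapest edge leaving the tree is 6–7 (4); add 6.
Step 4: cheapest edge leaving the tree is 1–4 (9); add 4.
Step 5: cheapest edge leaving the tree is 6–8 (9); add 8.
Step 6: cheapest edge leaving the tree is 5–6 (10); add 5.
Step 7: cheapest edge leaving the tree is 2–6 (14); add 2.
Step 8: cheapest edge leaving the tree is 2–3 (6); add 3.
The 4th edge added is 1–4.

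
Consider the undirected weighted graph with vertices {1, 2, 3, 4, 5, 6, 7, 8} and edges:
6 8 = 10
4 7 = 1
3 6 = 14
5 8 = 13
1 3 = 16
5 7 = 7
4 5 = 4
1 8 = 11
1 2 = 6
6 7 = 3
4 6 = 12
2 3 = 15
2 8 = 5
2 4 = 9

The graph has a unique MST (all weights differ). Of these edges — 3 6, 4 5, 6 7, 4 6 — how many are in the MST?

3

Sort edges by weight, then run Kruskal:
4 7 (1): add — endpoints in different components.
6 7 (3): add — endpoints in different components.
4 5 (4): add — endpoints in different components.
2 8 (5): add — endpoints in different components.
1 2 (6): add — endpoints in different components.
5 7 (7): skip — 5 and 7 already connected.
2 4 (9): add — endpoints in different components.
6 8 (10): skip — 6 and 8 already connected.
1 8 (11): skip — 1 and 8 already connected.
4 6 (12): skip — 4 and 6 already connected.
5 8 (13): skip — 5 and 8 already connected.
3 6 (14): add — endpoints in different components.
MST edge set: {4 7, 6 7, 4 5, 2 8, 1 2, 2 4, 3 6}.
Of the listed edges, {3 6, 4 5, 6 7} are in the MST → 3.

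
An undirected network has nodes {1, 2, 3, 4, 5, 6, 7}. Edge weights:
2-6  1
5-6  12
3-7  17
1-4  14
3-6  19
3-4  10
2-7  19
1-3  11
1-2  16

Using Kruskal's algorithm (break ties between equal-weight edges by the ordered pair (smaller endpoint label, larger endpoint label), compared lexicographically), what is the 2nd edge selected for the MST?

Kruskal: consider edges lightest-first.
2-6 (1): add. Components now {1} {2,6} {3} {4} {5} {7}
3-4 (10): add. Components now {1} {2,6} {3,4} {5} {7}
1-3 (11): add. Components now {1,3,4} {2,6} {5} {7}
5-6 (12): add. Components now {1,3,4} {2,5,6} {7}
1-4 (14): skip — 1 and 4 already connected.
1-2 (16): add. Components now {1,2,3,4,5,6} {7}
3-7 (17): add. Components now {1,2,3,4,5,6,7}
The 2nd edge added is 3-4.

3-4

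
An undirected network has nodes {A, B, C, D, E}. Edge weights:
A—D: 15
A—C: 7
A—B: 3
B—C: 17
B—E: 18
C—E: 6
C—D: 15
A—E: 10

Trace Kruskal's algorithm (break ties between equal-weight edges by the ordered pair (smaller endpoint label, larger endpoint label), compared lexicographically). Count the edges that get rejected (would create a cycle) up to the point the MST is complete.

1

Kruskal's algorithm — process edges by increasing weight (ties by edge label):
A—B (3): add. Components now {A,B} {C} {D} {E}
C—E (6): add. Components now {A,B} {C,E} {D}
A—C (7): add. Components now {A,B,C,E} {D}
A—E (10): skip — A and E already connected.
A—D (15): add. Components now {A,B,C,D,E}
Edges rejected before the tree was complete: 1.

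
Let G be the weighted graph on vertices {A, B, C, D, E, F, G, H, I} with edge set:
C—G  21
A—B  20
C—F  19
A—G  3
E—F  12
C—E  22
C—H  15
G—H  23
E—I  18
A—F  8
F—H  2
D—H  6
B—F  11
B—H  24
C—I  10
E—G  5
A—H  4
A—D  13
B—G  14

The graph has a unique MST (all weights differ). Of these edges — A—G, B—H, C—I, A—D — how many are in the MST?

Kruskal's algorithm — process edges by increasing weight (ties by edge label):
F—H (2): add — endpoints in different components.
A—G (3): add — endpoints in different components.
A—H (4): add — endpoints in different components.
E—G (5): add — endpoints in different components.
D—H (6): add — endpoints in different components.
A—F (8): skip — A and F already connected.
C—I (10): add — endpoints in different components.
B—F (11): add — endpoints in different components.
E—F (12): skip — E and F already connected.
A—D (13): skip — A and D already connected.
B—G (14): skip — B and G already connected.
C—H (15): add — endpoints in different components.
MST edge set: {F—H, A—G, A—H, E—G, D—H, C—I, B—F, C—H}.
Of the listed edges, {A—G, C—I} are in the MST → 2.

2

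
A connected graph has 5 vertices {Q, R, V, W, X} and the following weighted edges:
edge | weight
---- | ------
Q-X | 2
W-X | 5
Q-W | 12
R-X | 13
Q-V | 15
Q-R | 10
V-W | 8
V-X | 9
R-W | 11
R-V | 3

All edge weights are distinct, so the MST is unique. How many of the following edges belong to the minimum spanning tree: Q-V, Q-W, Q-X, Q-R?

Kruskal's algorithm — process edges by increasing weight (ties by edge label):
Q-X (2): add. Components now {W} {Q,X} {V} {R}
R-V (3): add. Components now {W} {Q,X} {R,V}
W-X (5): add. Components now {Q,W,X} {R,V}
V-W (8): add. Components now {Q,R,V,W,X}
MST edge set: {Q-X, R-V, W-X, V-W}.
Of the listed edges, {Q-X} are in the MST → 1.

1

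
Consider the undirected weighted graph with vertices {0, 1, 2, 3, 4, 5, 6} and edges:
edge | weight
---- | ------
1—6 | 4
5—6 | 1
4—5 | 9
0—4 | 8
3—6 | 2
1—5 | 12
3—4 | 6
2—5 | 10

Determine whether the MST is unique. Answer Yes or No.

Yes

Sort edges by weight, then run Kruskal:
5—6 (1): add. Components now {0} {1} {2} {3} {4} {5,6}
3—6 (2): add. Components now {0} {1} {2} {3,5,6} {4}
1—6 (4): add. Components now {0} {1,3,5,6} {2} {4}
3—4 (6): add. Components now {0} {1,3,4,5,6} {2}
0—4 (8): add. Components now {0,1,3,4,5,6} {2}
4—5 (9): skip — 4 and 5 already connected.
2—5 (10): add. Components now {0,1,2,3,4,5,6}
Every non-tree edge has weight strictly greater than the heaviest edge on the tree path between its endpoints, so the MST is unique.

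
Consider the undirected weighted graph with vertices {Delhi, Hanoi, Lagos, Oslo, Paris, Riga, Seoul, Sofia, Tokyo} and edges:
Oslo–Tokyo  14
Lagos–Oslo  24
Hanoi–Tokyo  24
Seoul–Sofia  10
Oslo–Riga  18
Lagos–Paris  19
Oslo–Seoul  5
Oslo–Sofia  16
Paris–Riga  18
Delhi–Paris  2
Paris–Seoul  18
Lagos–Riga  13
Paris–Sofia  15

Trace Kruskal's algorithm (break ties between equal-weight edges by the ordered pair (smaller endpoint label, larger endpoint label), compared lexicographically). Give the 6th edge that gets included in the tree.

Paris-Sofia

Kruskal: consider edges lightest-first.
Delhi–Paris (2): add — endpoints in different components.
Oslo–Seoul (5): add — endpoints in different components.
Seoul–Sofia (10): add — endpoints in different components.
Lagos–Riga (13): add — endpoints in different components.
Oslo–Tokyo (14): add — endpoints in different components.
Paris–Sofia (15): add — endpoints in different components.
Oslo–Sofia (16): skip — Sofia and Oslo already connected.
Oslo–Riga (18): add — endpoints in different components.
Paris–Riga (18): skip — Riga and Paris already connected.
Paris–Seoul (18): skip — Paris and Seoul already connected.
Lagos–Paris (19): skip — Paris and Lagos already connected.
Hanoi–Tokyo (24): add — endpoints in different components.
The 6th edge added is Paris–Sofia.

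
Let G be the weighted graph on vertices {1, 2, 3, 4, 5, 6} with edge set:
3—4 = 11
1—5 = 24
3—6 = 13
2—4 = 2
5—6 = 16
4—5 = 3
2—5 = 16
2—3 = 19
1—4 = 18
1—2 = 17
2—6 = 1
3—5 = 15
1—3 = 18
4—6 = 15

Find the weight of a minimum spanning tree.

Kruskal's algorithm — process edges by increasing weight (ties by edge label):
2—6 (1): add — endpoints in different components.
2—4 (2): add — endpoints in different components.
4—5 (3): add — endpoints in different components.
3—4 (11): add — endpoints in different components.
3—6 (13): skip — 3 and 6 already connected.
3—5 (15): skip — 3 and 5 already connected.
4—6 (15): skip — 4 and 6 already connected.
2—5 (16): skip — 2 and 5 already connected.
5—6 (16): skip — 5 and 6 already connected.
1—2 (17): add — endpoints in different components.
MST edges: 2—6, 2—4, 4—5, 3—4, 1—2; total weight 1+2+3+11+17 = 34.

34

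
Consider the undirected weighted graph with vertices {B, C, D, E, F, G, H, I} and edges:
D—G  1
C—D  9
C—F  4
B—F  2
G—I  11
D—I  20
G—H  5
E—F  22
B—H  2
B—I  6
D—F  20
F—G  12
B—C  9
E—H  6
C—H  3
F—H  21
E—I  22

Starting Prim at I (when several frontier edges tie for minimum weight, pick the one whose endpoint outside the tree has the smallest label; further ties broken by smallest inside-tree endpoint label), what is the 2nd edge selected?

B-F

Grow the tree from I using Prim:
Step 1: cheapest edge leaving the tree is B—I (6); add B.
Step 2: cheapest edge leaving the tree is B—F (2); add F.
Step 3: cheapest edge leaving the tree is B—H (2); add H.
Step 4: cheapest edge leaving the tree is C—H (3); add C.
Step 5: cheapest edge leaving the tree is G—H (5); add G.
Step 6: cheapest edge leaving the tree is D—G (1); add D.
Step 7: cheapest edge leaving the tree is E—H (6); add E.
The 2nd edge added is B—F.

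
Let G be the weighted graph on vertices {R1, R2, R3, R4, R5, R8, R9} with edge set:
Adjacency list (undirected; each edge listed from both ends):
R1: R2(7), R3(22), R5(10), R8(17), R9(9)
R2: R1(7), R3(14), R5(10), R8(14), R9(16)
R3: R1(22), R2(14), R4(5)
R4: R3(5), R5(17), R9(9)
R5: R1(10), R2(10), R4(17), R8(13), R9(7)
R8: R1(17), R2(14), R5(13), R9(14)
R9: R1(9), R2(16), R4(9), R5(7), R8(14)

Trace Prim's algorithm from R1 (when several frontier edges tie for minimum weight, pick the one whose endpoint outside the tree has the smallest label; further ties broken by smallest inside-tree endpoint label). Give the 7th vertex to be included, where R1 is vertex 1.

Grow the tree from R1 using Prim:
Step 1: cheapest edge leaving the tree is R1—R2 (7); add R2.
Step 2: cheapest edge leaving the tree is R1—R9 (9); add R9.
Step 3: cheapest edge leaving the tree is R5—R9 (7); add R5.
Step 4: cheapest edge leaving the tree is R4—R9 (9); add R4.
Step 5: cheapest edge leaving the tree is R3—R4 (5); add R3.
Step 6: cheapest edge leaving the tree is R5—R8 (13); add R8.
Vertex order: R1, R2, R9, R5, R4, R3, R8. The 7th vertex is R8.

R8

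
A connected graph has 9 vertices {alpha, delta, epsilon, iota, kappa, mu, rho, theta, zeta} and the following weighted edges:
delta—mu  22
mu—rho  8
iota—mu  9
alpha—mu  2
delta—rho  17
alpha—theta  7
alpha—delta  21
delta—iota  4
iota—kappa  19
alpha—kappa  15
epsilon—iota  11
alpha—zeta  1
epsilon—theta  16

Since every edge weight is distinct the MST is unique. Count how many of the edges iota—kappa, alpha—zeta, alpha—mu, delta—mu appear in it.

Kruskal's algorithm — process edges by increasing weight (ties by edge label):
alpha—zeta (1): add — endpoints in different components.
alpha—mu (2): add — endpoints in different components.
delta—iota (4): add — endpoints in different components.
alpha—theta (7): add — endpoints in different components.
mu—rho (8): add — endpoints in different components.
iota—mu (9): add — endpoints in different components.
epsilon—iota (11): add — endpoints in different components.
alpha—kappa (15): add — endpoints in different components.
MST edge set: {alpha—zeta, alpha—mu, delta—iota, alpha—theta, mu—rho, iota—mu, epsilon—iota, alpha—kappa}.
Of the listed edges, {alpha—zeta, alpha—mu} are in the MST → 2.

2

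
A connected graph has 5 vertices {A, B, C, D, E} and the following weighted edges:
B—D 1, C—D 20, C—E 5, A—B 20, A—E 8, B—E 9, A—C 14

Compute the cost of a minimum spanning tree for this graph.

23

Kruskal: consider edges lightest-first.
B—D (1): add. Components now {A} {B,D} {C} {E}
C—E (5): add. Components now {A} {B,D} {C,E}
A—E (8): add. Components now {A,C,E} {B,D}
B—E (9): add. Components now {A,B,C,D,E}
MST edges: B—D, C—E, A—E, B—E; total weight 1+5+8+9 = 23.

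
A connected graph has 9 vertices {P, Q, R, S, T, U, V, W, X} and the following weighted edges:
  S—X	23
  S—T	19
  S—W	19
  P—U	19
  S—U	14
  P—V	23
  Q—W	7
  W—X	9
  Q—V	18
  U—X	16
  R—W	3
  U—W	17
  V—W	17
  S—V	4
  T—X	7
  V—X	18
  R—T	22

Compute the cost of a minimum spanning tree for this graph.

79

Kruskal's algorithm — process edges by increasing weight (ties by edge label):
R—W (3): add — endpoints in different components.
S—V (4): add — endpoints in different components.
Q—W (7): add — endpoints in different components.
T—X (7): add — endpoints in different components.
W—X (9): add — endpoints in different components.
S—U (14): add — endpoints in different components.
U—X (16): add — endpoints in different components.
U—W (17): skip — U and W already connected.
V—W (17): skip — V and W already connected.
Q—V (18): skip — V and Q already connected.
V—X (18): skip — V and X already connected.
P—U (19): add — endpoints in different components.
MST edges: R—W, S—V, Q—W, T—X, W—X, S—U, U—X, P—U; total weight 3+4+7+7+9+14+16+19 = 79.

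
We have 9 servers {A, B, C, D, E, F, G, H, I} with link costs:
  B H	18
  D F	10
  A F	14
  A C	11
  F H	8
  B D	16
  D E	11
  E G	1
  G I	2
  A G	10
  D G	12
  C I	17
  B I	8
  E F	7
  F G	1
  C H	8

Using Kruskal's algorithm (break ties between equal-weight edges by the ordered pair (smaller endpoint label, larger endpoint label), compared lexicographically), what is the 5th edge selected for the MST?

Kruskal's algorithm — process edges by increasing weight (ties by edge label):
E G (1): add — endpoints in different components.
F G (1): add — endpoints in different components.
G I (2): add — endpoints in different components.
E F (7): skip — E and F already connected.
B I (8): add — endpoints in different components.
C H (8): add — endpoints in different components.
F H (8): add — endpoints in different components.
A G (10): add — endpoints in different components.
D F (10): add — endpoints in different components.
The 5th edge added is C H.

C-H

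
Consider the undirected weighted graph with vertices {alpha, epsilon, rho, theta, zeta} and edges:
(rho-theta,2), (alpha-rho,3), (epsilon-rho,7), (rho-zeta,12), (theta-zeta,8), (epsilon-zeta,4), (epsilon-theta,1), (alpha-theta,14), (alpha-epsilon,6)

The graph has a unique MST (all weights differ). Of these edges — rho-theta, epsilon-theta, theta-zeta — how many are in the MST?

Sort edges by weight, then run Kruskal:
epsilon-theta (1): add. Components now {zeta} {rho} {epsilon,theta} {alpha}
rho-theta (2): add. Components now {zeta} {epsilon,rho,theta} {alpha}
alpha-rho (3): add. Components now {zeta} {alpha,epsilon,rho,theta}
epsilon-zeta (4): add. Components now {alpha,epsilon,rho,theta,zeta}
MST edge set: {epsilon-theta, rho-theta, alpha-rho, epsilon-zeta}.
Of the listed edges, {rho-theta, epsilon-theta} are in the MST → 2.

2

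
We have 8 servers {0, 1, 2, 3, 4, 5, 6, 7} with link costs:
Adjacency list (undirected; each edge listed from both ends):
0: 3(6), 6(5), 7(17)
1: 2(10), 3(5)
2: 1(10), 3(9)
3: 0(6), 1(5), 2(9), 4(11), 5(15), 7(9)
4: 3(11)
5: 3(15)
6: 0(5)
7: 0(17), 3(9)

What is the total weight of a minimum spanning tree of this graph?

60

Prim, starting at 3.
Step 1: cheapest edge leaving the tree is 1—3 (5); add 1.
Step 2: cheapest edge leaving the tree is 0—3 (6); add 0.
Step 3: cheapest edge leaving the tree is 0—6 (5); add 6.
Step 4: cheapest edge leaving the tree is 2—3 (9); add 2.
Step 5: cheapest edge leaving the tree is 3—7 (9); add 7.
Step 6: cheapest edge leaving the tree is 3—4 (11); add 4.
Step 7: cheapest edge leaving the tree is 3—5 (15); add 5.
MST edges: 1—3, 0—3, 0—6, 2—3, 3—7, 3—4, 3—5; total weight 5+6+5+9+9+11+15 = 60.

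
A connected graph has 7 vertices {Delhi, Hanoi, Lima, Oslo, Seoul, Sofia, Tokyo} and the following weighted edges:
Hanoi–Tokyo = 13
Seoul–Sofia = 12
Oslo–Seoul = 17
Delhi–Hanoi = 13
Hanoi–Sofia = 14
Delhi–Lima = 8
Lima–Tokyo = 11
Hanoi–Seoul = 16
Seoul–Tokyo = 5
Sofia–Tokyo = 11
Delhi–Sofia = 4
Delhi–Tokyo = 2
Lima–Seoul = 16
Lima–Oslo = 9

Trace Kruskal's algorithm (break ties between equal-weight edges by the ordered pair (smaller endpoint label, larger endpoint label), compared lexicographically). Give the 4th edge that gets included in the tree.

Kruskal's algorithm — process edges by increasing weight (ties by edge label):
Delhi–Tokyo (2): add. Components now {Hanoi} {Delhi,Tokyo} {Sofia} {Oslo} {Lima} {Seoul}
Delhi–Sofia (4): add. Components now {Hanoi} {Delhi,Sofia,Tokyo} {Oslo} {Lima} {Seoul}
Seoul–Tokyo (5): add. Components now {Hanoi} {Delhi,Seoul,Sofia,Tokyo} {Oslo} {Lima}
Delhi–Lima (8): add. Components now {Hanoi} {Delhi,Lima,Seoul,Sofia,Tokyo} {Oslo}
Lima–Oslo (9): add. Components now {Hanoi} {Delhi,Lima,Oslo,Seoul,Sofia,Tokyo}
Lima–Tokyo (11): skip — Tokyo and Lima already connected.
Sofia–Tokyo (11): skip — Sofia and Tokyo already connected.
Seoul–Sofia (12): skip — Sofia and Seoul already connected.
Delhi–Hanoi (13): add. Components now {Delhi,Hanoi,Lima,Oslo,Seoul,Sofia,Tokyo}
The 4th edge added is Delhi–Lima.

Delhi-Lima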